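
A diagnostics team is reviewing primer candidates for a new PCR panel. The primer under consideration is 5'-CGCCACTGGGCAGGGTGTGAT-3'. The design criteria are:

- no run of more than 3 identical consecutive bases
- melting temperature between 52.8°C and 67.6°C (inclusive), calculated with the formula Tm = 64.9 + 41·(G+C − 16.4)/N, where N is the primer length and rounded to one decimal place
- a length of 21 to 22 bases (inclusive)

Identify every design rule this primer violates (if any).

Base counts: A=3, T=4, G=9, C=5 (length 21).
homopolymer run: longest run = 3 ✓
Tm: Tm = 64.9 + 41·(14 − 16.4)/21 = 60.2°C ✓
length: length 21 ✓

Meets all criteria.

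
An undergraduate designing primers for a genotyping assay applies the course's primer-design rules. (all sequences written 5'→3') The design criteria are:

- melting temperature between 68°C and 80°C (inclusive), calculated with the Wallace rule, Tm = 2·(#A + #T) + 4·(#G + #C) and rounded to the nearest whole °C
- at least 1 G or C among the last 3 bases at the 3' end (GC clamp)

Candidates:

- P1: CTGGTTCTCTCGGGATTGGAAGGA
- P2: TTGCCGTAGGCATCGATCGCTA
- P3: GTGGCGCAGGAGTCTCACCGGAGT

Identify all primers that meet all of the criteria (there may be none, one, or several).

P1, P2 and P3.

P1 (24 nt, A=4 T=7 G=9 C=4): Tm = 2·11 + 4·13 = 74°C ✓; 3' end GGA has 2 G/C ✓ — passes.
P2 (22 nt, A=4 T=6 G=6 C=6): Tm = 2·10 + 4·12 = 68°C ✓; 3' end CTA has 1 G/C ✓ — passes.
P3 (24 nt, A=4 T=4 G=10 C=6): Tm = 2·8 + 4·16 = 80°C ✓; 3' end AGT has 1 G/C ✓ — passes.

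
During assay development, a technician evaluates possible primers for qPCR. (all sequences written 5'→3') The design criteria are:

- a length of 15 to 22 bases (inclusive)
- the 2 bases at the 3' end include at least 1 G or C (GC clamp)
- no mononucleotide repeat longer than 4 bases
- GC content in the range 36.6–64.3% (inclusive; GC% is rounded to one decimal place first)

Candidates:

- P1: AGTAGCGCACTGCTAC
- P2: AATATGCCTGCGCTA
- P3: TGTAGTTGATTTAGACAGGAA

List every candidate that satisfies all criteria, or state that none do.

P1 (16 nt, A=4 T=3 G=4 C=5): length 16 ✓; 3' end AC has 1 G/C ✓; longest run = 1 ✓; GC 9/16 = 56.3% ✓ — passes.
P2 (15 nt, A=4 T=4 G=3 C=4): length 15 ✓; 3' end TA has 0 G/C, need ≥1 ✗; longest run = 2 ✓; GC 7/15 = 46.7% ✓ — fails.
P3 (21 nt, A=7 T=7 G=6 C=1): length 21 ✓; 3' end AA has 0 G/C, need ≥1 ✗; longest run = 3 ✓; GC 7/21 = 33.3%, outside 36.6–64.3% ✗ — fails.

P1 only.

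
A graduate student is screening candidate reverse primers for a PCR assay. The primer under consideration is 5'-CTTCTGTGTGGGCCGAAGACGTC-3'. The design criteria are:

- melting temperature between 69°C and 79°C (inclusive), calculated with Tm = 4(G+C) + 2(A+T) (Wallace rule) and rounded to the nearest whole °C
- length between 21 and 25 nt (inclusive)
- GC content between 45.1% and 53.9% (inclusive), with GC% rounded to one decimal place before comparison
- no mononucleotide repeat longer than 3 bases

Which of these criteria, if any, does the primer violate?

Base counts: A=3, T=6, G=8, C=6 (length 23).
Tm: Tm = 2·9 + 4·14 = 74°C ✓
length: length 23 ✓
GC content: GC 14/23 = 60.9%, outside 45.1–53.9% ✗
homopolymer run: longest run = 3 ✓

Fails: GC content.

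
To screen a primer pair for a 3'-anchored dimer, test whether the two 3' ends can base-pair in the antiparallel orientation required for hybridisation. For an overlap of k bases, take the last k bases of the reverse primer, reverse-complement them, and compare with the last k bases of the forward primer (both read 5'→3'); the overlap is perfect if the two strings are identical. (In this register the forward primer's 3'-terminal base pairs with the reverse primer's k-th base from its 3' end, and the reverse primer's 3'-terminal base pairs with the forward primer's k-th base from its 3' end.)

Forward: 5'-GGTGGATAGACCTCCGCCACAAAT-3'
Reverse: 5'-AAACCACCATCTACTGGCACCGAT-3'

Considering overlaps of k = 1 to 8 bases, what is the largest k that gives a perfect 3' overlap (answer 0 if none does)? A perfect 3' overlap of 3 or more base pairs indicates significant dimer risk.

Last 8 bases (5'→3') — forward …CCACAAAT, reverse …GCACCGAT.
Reverse complement of the reverse primer's last 8 bases: ATCGGTGC; its first k bases are the reverse complement of the reverse primer's last k bases, so a perfect k-base overlap needs the forward primer's last k bases to equal them.
Comparing (forward last k vs required): k=1: T vs A ✗; k=2: AT vs AT ✓; k=3: AAT vs ATC ✗; k=4: AAAT vs ATCG ✗; k=5: CAAAT vs ATCGG ✗; k=6: ACAAAT vs ATCGGT ✗; k=7: CACAAAT vs ATCGGTG ✗; k=8: CCACAAAT vs ATCGGTGC ✗.
Only k = 2 is perfect, so the longest perfect 3' overlap is 2.

Longest perfect overlap: 2 complementary base pairs; below the dimer-risk threshold (threshold 3).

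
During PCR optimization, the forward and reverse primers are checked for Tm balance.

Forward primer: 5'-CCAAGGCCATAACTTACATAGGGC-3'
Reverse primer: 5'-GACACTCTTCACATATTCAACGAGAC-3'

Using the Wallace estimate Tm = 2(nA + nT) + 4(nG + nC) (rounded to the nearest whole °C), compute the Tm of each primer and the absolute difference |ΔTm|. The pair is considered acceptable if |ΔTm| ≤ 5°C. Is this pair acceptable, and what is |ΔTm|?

|ΔTm| = 2°C; the pair is acceptable.

Forward: A=8 T=4 G=5 C=7 → Tm = 2·12 + 4·12 = 72°C.
Reverse: A=9 T=6 G=3 C=8 → Tm = 2·15 + 4·11 = 74°C.
|ΔTm| = |72 − 74| = 2°C, ≤ 5°C.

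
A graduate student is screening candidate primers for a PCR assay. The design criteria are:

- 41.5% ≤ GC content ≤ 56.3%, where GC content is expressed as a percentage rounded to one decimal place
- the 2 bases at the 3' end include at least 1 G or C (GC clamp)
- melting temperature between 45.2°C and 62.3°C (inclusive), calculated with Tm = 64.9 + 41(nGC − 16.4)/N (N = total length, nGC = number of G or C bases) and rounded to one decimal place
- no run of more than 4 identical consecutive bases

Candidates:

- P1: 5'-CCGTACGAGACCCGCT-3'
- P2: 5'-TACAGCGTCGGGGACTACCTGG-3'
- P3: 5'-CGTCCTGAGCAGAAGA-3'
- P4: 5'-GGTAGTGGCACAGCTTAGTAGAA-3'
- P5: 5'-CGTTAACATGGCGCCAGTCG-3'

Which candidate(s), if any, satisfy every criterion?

P1 (16 nt, A=3 T=2 G=4 C=7): GC 11/16 = 68.8%, outside 41.5–56.3% ✗; 3' end CT has 1 G/C ✓; Tm = 64.9 + 41·(11 − 16.4)/16 = 51.1°C ✓; longest run = 3 ✓ — fails.
P2 (22 nt, A=4 T=4 G=8 C=6): GC 14/22 = 63.6%, outside 41.5–56.3% ✗; 3' end GG has 2 G/C ✓; Tm = 64.9 + 41·(14 − 16.4)/22 = 60.4°C ✓; longest run = 4 ✓ — fails.
P3 (16 nt, A=5 T=2 G=5 C=4): GC 9/16 = 56.3% ✓; 3' end GA has 1 G/C ✓; Tm = 64.9 + 41·(9 − 16.4)/16 = 45.9°C ✓; longest run = 2 ✓ — passes.
P4 (23 nt, A=7 T=5 G=8 C=3): GC 11/23 = 47.8% ✓; 3' end AA has 0 G/C, need ≥1 ✗; Tm = 64.9 + 41·(11 − 16.4)/23 = 55.3°C ✓; longest run = 2 ✓ — fails.
P5 (20 nt, A=4 T=4 G=6 C=6): GC 12/20 = 60.0%, outside 41.5–56.3% ✗; 3' end CG has 2 G/C ✓; Tm = 64.9 + 41·(12 − 16.4)/20 = 55.9°C ✓; longest run = 2 ✓ — fails.

P3 only.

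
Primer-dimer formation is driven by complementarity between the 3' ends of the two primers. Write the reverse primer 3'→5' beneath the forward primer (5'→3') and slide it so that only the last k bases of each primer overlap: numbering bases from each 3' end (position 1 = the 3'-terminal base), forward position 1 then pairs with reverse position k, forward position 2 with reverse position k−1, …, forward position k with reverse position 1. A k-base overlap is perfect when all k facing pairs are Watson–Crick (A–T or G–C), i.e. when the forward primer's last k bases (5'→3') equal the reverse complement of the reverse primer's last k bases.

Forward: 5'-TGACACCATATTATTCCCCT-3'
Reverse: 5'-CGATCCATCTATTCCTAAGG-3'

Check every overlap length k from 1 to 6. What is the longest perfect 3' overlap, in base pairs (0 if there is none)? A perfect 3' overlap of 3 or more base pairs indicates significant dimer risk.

Longest perfect overlap: 3 complementary base pairs; significant dimer risk (threshold 3).

Last 6 bases (5'→3') — forward …TCCCCT, reverse …CTAAGG.
Reverse complement of the reverse primer's last 6 bases: CCTTAG; its first k bases are the reverse complement of the reverse primer's last k bases, so a perfect k-base overlap needs the forward primer's last k bases to equal them.
Comparing (forward last k vs required): k=1: T vs C ✗; k=2: CT vs CC ✗; k=3: CCT vs CCT ✓; k=4: CCCT vs CCTT ✗; k=5: CCCCT vs CCTTA ✗; k=6: TCCCCT vs CCTTAG ✗.
Only k = 3 is perfect, so the longest perfect 3' overlap is 3.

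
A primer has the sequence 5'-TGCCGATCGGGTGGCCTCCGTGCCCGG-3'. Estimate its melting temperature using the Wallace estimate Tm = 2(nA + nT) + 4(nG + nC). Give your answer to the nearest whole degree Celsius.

Base counts: A=1, T=5, G=11, C=10 (length 27).
Tm = 2·(1+5) + 4·(11+10) = 2·6 + 4·21 = 12 + 84 = 96°C.

96°C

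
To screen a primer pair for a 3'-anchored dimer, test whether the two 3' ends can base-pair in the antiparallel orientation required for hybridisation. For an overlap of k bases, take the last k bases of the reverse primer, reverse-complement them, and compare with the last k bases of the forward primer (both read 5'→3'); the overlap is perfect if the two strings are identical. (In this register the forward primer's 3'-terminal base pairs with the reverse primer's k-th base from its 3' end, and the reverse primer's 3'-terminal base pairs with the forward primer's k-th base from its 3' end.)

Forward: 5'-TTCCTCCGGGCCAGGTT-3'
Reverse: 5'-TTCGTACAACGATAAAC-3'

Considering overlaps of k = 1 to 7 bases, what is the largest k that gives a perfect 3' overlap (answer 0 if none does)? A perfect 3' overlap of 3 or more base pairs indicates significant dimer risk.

Last 7 bases (5'→3') — forward …CCAGGTT, reverse …GATAAAC.
Reverse complement of the reverse primer's last 7 bases: GTTTATC; its first k bases are the reverse complement of the reverse primer's last k bases, so a perfect k-base overlap needs the forward primer's last k bases to equal them.
Comparing (forward last k vs required): k=1: T vs G ✗; k=2: TT vs GT ✗; k=3: GTT vs GTT ✓; k=4: GGTT vs GTTT ✗; k=5: AGGTT vs GTTTA ✗; k=6: CAGGTT vs GTTTAT ✗; k=7: CCAGGTT vs GTTTATC ✗.
Only k = 3 is perfect, so the longest perfect 3' overlap is 3.

Longest perfect overlap: 3 complementary base pairs; significant dimer risk (threshold 3).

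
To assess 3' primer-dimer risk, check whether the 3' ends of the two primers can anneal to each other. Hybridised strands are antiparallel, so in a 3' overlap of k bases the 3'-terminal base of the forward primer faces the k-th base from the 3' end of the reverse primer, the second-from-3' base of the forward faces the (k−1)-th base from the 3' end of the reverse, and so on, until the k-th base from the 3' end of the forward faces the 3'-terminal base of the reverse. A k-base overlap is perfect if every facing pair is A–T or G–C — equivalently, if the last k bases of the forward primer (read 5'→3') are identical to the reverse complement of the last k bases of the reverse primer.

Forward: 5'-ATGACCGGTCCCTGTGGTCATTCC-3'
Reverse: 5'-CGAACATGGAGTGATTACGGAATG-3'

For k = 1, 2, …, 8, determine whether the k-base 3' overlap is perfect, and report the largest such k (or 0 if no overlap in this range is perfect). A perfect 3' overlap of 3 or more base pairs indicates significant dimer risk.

Longest perfect overlap: 6 complementary base pairs; significant dimer risk (threshold 3).

Last 8 bases (5'→3') — forward …GTCATTCC, reverse …ACGGAATG.
Reverse complement of the reverse primer's last 8 bases: CATTCCGT; its first k bases are the reverse complement of the reverse primer's last k bases, so a perfect k-base overlap needs the forward primer's last k bases to equal them.
Comparing (forward last k vs required): k=1: C vs C ✓; k=2: CC vs CA ✗; k=3: TCC vs CAT ✗; k=4: TTCC vs CATT ✗; k=5: ATTCC vs CATTC ✗; k=6: CATTCC vs CATTCC ✓; k=7: TCATTCC vs CATTCCG ✗; k=8: GTCATTCC vs CATTCCGT ✗.
Perfect overlaps at k = 1, 6; the largest is 6.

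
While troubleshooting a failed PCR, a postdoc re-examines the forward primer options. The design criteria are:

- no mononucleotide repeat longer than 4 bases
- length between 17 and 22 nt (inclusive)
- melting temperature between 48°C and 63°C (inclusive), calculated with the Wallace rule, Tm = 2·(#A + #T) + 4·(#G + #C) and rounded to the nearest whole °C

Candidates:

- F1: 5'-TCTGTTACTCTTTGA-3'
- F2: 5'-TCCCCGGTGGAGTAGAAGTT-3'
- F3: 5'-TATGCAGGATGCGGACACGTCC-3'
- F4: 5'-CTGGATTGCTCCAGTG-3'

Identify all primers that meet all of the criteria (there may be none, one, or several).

F1 (15 nt, A=2 T=8 G=2 C=3): longest run = 3 ✓; length 15, outside 17–22 ✗; Tm = 2·10 + 4·5 = 40°C, outside 48–63°C ✗ — fails.
F2 (20 nt, A=4 T=5 G=7 C=4): longest run = 4 ✓; length 20 ✓; Tm = 2·9 + 4·11 = 62°C ✓ — passes.
F3 (22 nt, A=5 T=4 G=7 C=6): longest run = 2 ✓; length 22 ✓; Tm = 2·9 + 4·13 = 70°C, outside 48–63°C ✗ — fails.
F4 (16 nt, A=2 T=5 G=5 C=4): longest run = 2 ✓; length 16, outside 17–22 ✗; Tm = 2·7 + 4·9 = 50°C ✓ — fails.

F2 only.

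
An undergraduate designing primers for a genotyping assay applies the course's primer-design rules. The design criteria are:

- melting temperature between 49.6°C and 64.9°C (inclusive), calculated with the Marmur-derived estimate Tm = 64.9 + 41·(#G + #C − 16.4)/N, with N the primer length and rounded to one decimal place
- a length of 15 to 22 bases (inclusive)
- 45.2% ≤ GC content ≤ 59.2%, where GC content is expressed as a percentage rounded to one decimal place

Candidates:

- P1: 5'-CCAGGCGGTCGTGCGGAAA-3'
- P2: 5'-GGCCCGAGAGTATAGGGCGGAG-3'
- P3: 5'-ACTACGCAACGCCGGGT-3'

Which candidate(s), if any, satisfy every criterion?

None of the candidates satisfy all criteria.

P1 (19 nt, A=4 T=2 G=8 C=5): Tm = 64.9 + 41·(13 − 16.4)/19 = 57.6°C ✓; length 19 ✓; GC 13/19 = 68.4%, outside 45.2–59.2% ✗ — fails.
P2 (22 nt, A=5 T=2 G=11 C=4): Tm = 64.9 + 41·(15 − 16.4)/22 = 62.3°C ✓; length 22 ✓; GC 15/22 = 68.2%, outside 45.2–59.2% ✗ — fails.
P3 (17 nt, A=4 T=2 G=5 C=6): Tm = 64.9 + 41·(11 − 16.4)/17 = 51.9°C ✓; length 17 ✓; GC 11/17 = 64.7%, outside 45.2–59.2% ✗ — fails.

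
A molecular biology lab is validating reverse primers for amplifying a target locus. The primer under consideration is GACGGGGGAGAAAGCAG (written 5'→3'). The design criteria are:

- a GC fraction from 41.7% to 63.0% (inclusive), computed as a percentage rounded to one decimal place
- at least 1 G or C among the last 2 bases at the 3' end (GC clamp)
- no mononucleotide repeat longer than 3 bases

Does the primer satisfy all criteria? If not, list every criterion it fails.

Fails: GC content, homopolymer run.

Base counts: A=6, T=0, G=9, C=2 (length 17).
GC content: GC 11/17 = 64.7%, outside 41.7–63.0% ✗
GC clamp: 3' end AG has 1 G/C ✓
homopolymer run: longest run = 5, exceeds 3 ✗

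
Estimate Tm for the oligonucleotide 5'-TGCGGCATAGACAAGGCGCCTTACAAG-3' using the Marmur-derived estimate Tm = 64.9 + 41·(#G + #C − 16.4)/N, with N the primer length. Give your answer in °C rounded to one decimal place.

62.8°C

Base counts: A=8, T=4, G=8, C=7; G+C = 15, N = 27.
Tm = 64.9 + 41·(15 − 16.4)/27 = 64.9 + -57.40/27 = 62.8°C.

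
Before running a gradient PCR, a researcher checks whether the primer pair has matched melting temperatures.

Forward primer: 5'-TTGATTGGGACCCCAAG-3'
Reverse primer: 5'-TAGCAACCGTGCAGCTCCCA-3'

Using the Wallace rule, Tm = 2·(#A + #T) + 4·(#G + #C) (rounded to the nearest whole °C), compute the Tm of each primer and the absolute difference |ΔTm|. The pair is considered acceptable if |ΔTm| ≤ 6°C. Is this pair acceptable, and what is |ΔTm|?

|ΔTm| = 12°C; the pair is not acceptable.

Forward: A=4 T=4 G=5 C=4 → Tm = 2·8 + 4·9 = 52°C.
Reverse: A=5 T=3 G=4 C=8 → Tm = 2·8 + 4·12 = 64°C.
|ΔTm| = |52 − 64| = 12°C, > 6°C.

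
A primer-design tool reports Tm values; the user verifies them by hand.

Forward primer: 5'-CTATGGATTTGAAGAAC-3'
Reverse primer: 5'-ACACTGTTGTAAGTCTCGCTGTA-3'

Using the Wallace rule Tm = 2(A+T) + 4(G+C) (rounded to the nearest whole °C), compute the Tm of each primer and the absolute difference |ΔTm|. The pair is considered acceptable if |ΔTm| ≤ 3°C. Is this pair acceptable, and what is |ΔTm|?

Forward: A=6 T=5 G=4 C=2 → Tm = 2·11 + 4·6 = 46°C.
Reverse: A=5 T=8 G=5 C=5 → Tm = 2·13 + 4·10 = 66°C.
|ΔTm| = |46 − 66| = 20°C, > 3°C.

|ΔTm| = 20°C; the pair is not acceptable.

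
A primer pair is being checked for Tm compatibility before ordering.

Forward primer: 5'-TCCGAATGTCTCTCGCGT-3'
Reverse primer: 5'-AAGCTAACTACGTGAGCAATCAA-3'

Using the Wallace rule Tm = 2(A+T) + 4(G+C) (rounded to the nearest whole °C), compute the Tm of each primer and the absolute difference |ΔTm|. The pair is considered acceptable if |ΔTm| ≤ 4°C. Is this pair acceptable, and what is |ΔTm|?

|ΔTm| = 8°C; the pair is not acceptable.

Forward: A=2 T=6 G=4 C=6 → Tm = 2·8 + 4·10 = 56°C.
Reverse: A=10 T=4 G=4 C=5 → Tm = 2·14 + 4·9 = 64°C.
|ΔTm| = |56 − 64| = 8°C, > 4°C.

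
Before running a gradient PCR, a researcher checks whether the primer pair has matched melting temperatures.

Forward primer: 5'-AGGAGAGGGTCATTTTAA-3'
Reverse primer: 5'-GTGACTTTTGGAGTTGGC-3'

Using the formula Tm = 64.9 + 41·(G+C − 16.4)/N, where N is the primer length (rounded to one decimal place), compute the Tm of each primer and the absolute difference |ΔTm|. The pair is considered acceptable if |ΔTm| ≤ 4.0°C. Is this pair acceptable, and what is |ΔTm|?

|ΔTm| = 4.5°C; the pair is not acceptable.

Forward: G+C = 7, N = 18 → Tm = 64.9 + 41·(7 − 16.4)/18 = 43.5°C.
Reverse: G+C = 9, N = 18 → Tm = 64.9 + 41·(9 − 16.4)/18 = 48.0°C.
|ΔTm| = |43.5 − 48.0| = 4.5°C, > 4.0°C.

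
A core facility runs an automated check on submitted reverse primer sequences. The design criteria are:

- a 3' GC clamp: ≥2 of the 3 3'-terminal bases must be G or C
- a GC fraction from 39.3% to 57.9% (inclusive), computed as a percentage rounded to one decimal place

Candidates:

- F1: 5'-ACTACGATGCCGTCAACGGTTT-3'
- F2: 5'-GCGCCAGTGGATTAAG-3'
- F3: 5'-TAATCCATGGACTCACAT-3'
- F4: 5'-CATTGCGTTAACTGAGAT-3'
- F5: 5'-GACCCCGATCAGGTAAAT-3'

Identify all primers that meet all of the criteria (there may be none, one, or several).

None of the candidates satisfy all criteria.

F1 (22 nt, A=5 T=6 G=5 C=6): 3' end TTT has 0 G/C, need ≥2 ✗; GC 11/22 = 50.0% ✓ — fails.
F2 (16 nt, A=4 T=3 G=6 C=3): 3' end AAG has 1 G/C, need ≥2 ✗; GC 9/16 = 56.3% ✓ — fails.
F3 (18 nt, A=6 T=5 G=2 C=5): 3' end CAT has 1 G/C, need ≥2 ✗; GC 7/18 = 38.9%, outside 39.3–57.9% ✗ — fails.
F4 (18 nt, A=5 T=6 G=4 C=3): 3' end GAT has 1 G/C, need ≥2 ✗; GC 7/18 = 38.9%, outside 39.3–57.9% ✗ — fails.
F5 (18 nt, A=6 T=3 G=4 C=5): 3' end AAT has 0 G/C, need ≥2 ✗; GC 9/18 = 50.0% ✓ — fails.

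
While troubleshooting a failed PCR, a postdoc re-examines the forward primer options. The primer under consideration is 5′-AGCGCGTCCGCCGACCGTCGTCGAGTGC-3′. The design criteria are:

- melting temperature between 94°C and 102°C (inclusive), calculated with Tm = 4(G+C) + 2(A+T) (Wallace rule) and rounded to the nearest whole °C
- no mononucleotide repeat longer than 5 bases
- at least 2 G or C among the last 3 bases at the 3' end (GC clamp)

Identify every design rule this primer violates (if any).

Base counts: A=3, T=4, G=10, C=11 (length 28).
Tm: Tm = 2·7 + 4·21 = 98°C ✓
homopolymer run: longest run = 2 ✓
GC clamp: 3' end TGC has 2 G/C ✓

Meets all criteria.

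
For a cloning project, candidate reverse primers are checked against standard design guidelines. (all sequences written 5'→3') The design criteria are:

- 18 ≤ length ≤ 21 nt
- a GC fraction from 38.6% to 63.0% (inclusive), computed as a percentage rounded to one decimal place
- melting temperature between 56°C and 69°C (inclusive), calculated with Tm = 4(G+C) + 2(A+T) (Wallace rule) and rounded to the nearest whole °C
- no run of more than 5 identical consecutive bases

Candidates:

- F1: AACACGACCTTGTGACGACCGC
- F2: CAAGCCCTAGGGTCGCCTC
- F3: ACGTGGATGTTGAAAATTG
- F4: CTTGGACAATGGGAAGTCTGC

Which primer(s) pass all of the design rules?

F1 (22 nt, A=6 T=3 G=5 C=8): length 22, outside 18–21 ✗; GC 13/22 = 59.1% ✓; Tm = 2·9 + 4·13 = 70°C, outside 56–69°C ✗; longest run = 2 ✓ — fails.
F2 (19 nt, A=3 T=3 G=5 C=8): length 19 ✓; GC 13/19 = 68.4%, outside 38.6–63.0% ✗; Tm = 2·6 + 4·13 = 64°C ✓; longest run = 3 ✓ — fails.
F3 (19 nt, A=6 T=6 G=6 C=1): length 19 ✓; GC 7/19 = 36.8%, outside 38.6–63.0% ✗; Tm = 2·12 + 4·7 = 52°C, outside 56–69°C ✗; longest run = 4 ✓ — fails.
F4 (21 nt, A=5 T=5 G=7 C=4): length 21 ✓; GC 11/21 = 52.4% ✓; Tm = 2·10 + 4·11 = 64°C ✓; longest run = 3 ✓ — passes.

F4 only.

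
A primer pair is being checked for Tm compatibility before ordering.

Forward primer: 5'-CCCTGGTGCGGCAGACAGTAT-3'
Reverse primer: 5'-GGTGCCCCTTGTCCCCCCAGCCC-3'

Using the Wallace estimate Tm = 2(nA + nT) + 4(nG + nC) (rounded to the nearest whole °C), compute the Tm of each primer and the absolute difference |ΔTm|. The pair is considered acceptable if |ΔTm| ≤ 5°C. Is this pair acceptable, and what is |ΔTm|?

|ΔTm| = 14°C; the pair is not acceptable.

Forward: A=4 T=4 G=7 C=6 → Tm = 2·8 + 4·13 = 68°C.
Reverse: A=1 T=4 G=5 C=13 → Tm = 2·5 + 4·18 = 82°C.
|ΔTm| = |68 − 82| = 14°C, > 5°C.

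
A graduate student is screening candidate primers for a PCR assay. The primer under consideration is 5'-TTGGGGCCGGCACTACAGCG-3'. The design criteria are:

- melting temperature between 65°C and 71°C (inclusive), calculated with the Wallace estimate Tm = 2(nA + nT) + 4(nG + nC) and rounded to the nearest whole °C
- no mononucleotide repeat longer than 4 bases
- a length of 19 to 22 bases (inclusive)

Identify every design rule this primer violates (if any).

Meets all criteria.

Base counts: A=3, T=3, G=8, C=6 (length 20).
Tm: Tm = 2·6 + 4·14 = 68°C ✓
homopolymer run: longest run = 4 ✓
length: length 20 ✓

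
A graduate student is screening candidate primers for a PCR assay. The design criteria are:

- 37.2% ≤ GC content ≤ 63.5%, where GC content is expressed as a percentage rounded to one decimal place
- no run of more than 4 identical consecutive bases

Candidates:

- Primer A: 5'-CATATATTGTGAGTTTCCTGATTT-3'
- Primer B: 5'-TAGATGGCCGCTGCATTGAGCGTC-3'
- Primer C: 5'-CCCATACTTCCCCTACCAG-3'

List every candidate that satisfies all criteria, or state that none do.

Primer A (24 nt, A=5 T=12 G=4 C=3): GC 7/24 = 29.2%, outside 37.2–63.5% ✗; longest run = 3 ✓ — fails.
Primer B (24 nt, A=4 T=6 G=8 C=6): GC 14/24 = 58.3% ✓; longest run = 2 ✓ — passes.
Primer C (19 nt, A=4 T=4 G=1 C=10): GC 11/19 = 57.9% ✓; longest run = 4 ✓ — passes.

Primer B and Primer C.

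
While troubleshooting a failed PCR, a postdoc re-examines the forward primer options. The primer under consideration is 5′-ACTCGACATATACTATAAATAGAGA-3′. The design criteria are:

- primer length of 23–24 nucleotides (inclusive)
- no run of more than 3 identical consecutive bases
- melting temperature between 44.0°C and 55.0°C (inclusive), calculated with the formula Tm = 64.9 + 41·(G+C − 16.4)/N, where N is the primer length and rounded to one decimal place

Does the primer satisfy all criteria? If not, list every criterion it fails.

Base counts: A=12, T=6, G=3, C=4 (length 25).
length: length 25, outside 23–24 ✗
homopolymer run: longest run = 3 ✓
Tm: Tm = 64.9 + 41·(7 − 16.4)/25 = 49.5°C ✓

Fails: length.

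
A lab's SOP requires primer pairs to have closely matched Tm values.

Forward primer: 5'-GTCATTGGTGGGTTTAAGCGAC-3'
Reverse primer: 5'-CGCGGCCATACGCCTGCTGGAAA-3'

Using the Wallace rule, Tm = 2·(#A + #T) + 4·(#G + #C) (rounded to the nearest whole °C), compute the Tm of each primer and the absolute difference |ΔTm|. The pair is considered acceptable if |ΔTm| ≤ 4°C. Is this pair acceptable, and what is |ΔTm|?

|ΔTm| = 10°C; the pair is not acceptable.

Forward: A=4 T=7 G=8 C=3 → Tm = 2·11 + 4·11 = 66°C.
Reverse: A=5 T=3 G=7 C=8 → Tm = 2·8 + 4·15 = 76°C.
|ΔTm| = |66 − 76| = 10°C, > 4°C.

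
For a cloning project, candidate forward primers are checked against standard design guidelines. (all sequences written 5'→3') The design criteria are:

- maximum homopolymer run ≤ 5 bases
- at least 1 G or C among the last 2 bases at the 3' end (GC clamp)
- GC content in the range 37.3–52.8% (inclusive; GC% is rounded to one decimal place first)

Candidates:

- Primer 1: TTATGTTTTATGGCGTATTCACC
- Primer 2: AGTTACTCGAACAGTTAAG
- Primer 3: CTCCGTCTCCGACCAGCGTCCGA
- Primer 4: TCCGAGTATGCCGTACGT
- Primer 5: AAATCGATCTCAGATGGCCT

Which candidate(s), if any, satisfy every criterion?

Primer 1 (23 nt, A=4 T=11 G=4 C=4): longest run = 4 ✓; 3' end CC has 2 G/C ✓; GC 8/23 = 34.8%, outside 37.3–52.8% ✗ — fails.
Primer 2 (19 nt, A=7 T=5 G=4 C=3): longest run = 2 ✓; 3' end AG has 1 G/C ✓; GC 7/19 = 36.8%, outside 37.3–52.8% ✗ — fails.
Primer 3 (23 nt, A=3 T=4 G=5 C=11): longest run = 2 ✓; 3' end GA has 1 G/C ✓; GC 16/23 = 69.6%, outside 37.3–52.8% ✗ — fails.
Primer 4 (18 nt, A=3 T=5 G=5 C=5): longest run = 2 ✓; 3' end GT has 1 G/C ✓; GC 10/18 = 55.6%, outside 37.3–52.8% ✗ — fails.
Primer 5 (20 nt, A=6 T=5 G=4 C=5): longest run = 3 ✓; 3' end CT has 1 G/C ✓; GC 9/20 = 45.0% ✓ — passes.

Primer 5 only.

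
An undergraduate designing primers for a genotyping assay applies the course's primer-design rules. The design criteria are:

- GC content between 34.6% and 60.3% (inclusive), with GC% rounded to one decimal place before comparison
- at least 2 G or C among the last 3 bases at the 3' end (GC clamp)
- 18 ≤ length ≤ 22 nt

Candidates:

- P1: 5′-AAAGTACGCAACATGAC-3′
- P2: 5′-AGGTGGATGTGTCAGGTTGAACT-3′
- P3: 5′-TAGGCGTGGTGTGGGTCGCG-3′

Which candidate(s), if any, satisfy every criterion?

P1 (17 nt, A=8 T=2 G=3 C=4): GC 7/17 = 41.2% ✓; 3' end GAC has 2 G/C ✓; length 17, outside 18–22 ✗ — fails.
P2 (23 nt, A=5 T=7 G=9 C=2): GC 11/23 = 47.8% ✓; 3' end ACT has 1 G/C, need ≥2 ✗; length 23, outside 18–22 ✗ — fails.
P3 (20 nt, A=1 T=5 G=11 C=3): GC 14/20 = 70.0%, outside 34.6–60.3% ✗; 3' end GCG has 3 G/C ✓; length 20 ✓ — fails.

None of the candidates satisfy all criteria.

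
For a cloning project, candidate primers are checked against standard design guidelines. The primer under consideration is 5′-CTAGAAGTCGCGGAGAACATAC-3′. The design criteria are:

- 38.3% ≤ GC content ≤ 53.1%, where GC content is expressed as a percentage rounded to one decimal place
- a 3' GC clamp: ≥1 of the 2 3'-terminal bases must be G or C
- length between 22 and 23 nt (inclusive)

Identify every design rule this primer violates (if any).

Base counts: A=8, T=3, G=6, C=5 (length 22).
GC content: GC 11/22 = 50.0% ✓
GC clamp: 3' end AC has 1 G/C ✓
length: length 22 ✓

Meets all criteria.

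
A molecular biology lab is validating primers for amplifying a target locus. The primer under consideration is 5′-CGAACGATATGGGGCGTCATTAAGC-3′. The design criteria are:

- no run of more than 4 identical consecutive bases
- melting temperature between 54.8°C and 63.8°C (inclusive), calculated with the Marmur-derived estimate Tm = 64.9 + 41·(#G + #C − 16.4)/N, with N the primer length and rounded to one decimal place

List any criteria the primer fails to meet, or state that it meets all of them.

Meets all criteria.

Base counts: A=7, T=5, G=8, C=5 (length 25).
homopolymer run: longest run = 4 ✓
Tm: Tm = 64.9 + 41·(13 − 16.4)/25 = 59.3°C ✓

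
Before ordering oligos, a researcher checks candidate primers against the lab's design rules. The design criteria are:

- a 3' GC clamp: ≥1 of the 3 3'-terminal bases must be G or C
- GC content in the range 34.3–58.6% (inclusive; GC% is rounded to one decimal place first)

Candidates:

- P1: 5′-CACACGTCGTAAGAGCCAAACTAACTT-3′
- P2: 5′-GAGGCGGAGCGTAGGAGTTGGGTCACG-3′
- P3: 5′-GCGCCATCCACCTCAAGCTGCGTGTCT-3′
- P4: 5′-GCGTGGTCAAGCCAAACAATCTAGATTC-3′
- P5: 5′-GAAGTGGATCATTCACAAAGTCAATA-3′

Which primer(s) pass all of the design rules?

P1 and P4.

P1 (27 nt, A=10 T=5 G=4 C=8): 3' end CTT has 1 G/C ✓; GC 12/27 = 44.4% ✓ — passes.
P2 (27 nt, A=5 T=4 G=14 C=4): 3' end ACG has 2 G/C ✓; GC 18/27 = 66.7%, outside 34.3–58.6% ✗ — fails.
P3 (27 nt, A=4 T=6 G=6 C=11): 3' end TCT has 1 G/C ✓; GC 17/27 = 63.0%, outside 34.3–58.6% ✗ — fails.
P4 (28 nt, A=9 T=6 G=6 C=7): 3' end TTC has 1 G/C ✓; GC 13/28 = 46.4% ✓ — passes.
P5 (26 nt, A=11 T=6 G=5 C=4): 3' end ATA has 0 G/C, need ≥1 ✗; GC 9/26 = 34.6% ✓ — fails.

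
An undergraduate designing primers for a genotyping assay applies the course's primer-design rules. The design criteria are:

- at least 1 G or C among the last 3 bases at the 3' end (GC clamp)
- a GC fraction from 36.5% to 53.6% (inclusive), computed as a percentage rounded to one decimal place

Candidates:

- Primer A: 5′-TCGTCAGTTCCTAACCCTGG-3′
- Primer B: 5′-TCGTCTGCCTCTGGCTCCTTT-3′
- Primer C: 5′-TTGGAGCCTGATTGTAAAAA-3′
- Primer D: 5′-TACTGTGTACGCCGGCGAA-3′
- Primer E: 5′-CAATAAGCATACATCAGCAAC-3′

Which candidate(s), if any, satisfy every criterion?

Primer A (20 nt, A=3 T=6 G=4 C=7): 3' end TGG has 2 G/C ✓; GC 11/20 = 55.0%, outside 36.5–53.6% ✗ — fails.
Primer B (21 nt, A=0 T=9 G=4 C=8): 3' end TTT has 0 G/C, need ≥1 ✗; GC 12/21 = 57.1%, outside 36.5–53.6% ✗ — fails.
Primer C (20 nt, A=7 T=6 G=5 C=2): 3' end AAA has 0 G/C, need ≥1 ✗; GC 7/20 = 35.0%, outside 36.5–53.6% ✗ — fails.
Primer D (19 nt, A=4 T=4 G=6 C=5): 3' end GAA has 1 G/C ✓; GC 11/19 = 57.9%, outside 36.5–53.6% ✗ — fails.
Primer E (21 nt, A=10 T=3 G=2 C=6): 3' end AAC has 1 G/C ✓; GC 8/21 = 38.1% ✓ — passes.

Primer E only.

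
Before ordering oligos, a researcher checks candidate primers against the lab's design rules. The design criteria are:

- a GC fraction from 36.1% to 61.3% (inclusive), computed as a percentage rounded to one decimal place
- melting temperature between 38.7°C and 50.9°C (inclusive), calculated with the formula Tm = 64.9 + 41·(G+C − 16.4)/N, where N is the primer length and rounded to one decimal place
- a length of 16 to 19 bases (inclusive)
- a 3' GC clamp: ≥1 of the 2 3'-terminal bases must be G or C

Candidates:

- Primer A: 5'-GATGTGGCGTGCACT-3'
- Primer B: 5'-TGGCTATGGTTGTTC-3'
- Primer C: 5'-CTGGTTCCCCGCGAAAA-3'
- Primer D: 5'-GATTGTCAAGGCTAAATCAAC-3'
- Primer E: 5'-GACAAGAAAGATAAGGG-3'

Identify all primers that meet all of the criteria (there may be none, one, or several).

Primer A (15 nt, A=2 T=4 G=6 C=3): GC 9/15 = 60.0% ✓; Tm = 64.9 + 41·(9 − 16.4)/15 = 44.7°C ✓; length 15, outside 16–19 ✗; 3' end CT has 1 G/C ✓ — fails.
Primer B (15 nt, A=1 T=7 G=5 C=2): GC 7/15 = 46.7% ✓; Tm = 64.9 + 41·(7 − 16.4)/15 = 39.2°C ✓; length 15, outside 16–19 ✗; 3' end TC has 1 G/C ✓ — fails.
Primer C (17 nt, A=4 T=3 G=4 C=6): GC 10/17 = 58.8% ✓; Tm = 64.9 + 41·(10 − 16.4)/17 = 49.5°C ✓; length 17 ✓; 3' end AA has 0 G/C, need ≥1 ✗ — fails.
Primer D (21 nt, A=8 T=5 G=4 C=4): GC 8/21 = 38.1% ✓; Tm = 64.9 + 41·(8 − 16.4)/21 = 48.5°C ✓; length 21, outside 16–19 ✗; 3' end AC has 1 G/C ✓ — fails.
Primer E (17 nt, A=9 T=1 G=6 C=1): GC 7/17 = 41.2% ✓; Tm = 64.9 + 41·(7 − 16.4)/17 = 42.2°C ✓; length 17 ✓; 3' end GG has 2 G/C ✓ — passes.

Primer E only.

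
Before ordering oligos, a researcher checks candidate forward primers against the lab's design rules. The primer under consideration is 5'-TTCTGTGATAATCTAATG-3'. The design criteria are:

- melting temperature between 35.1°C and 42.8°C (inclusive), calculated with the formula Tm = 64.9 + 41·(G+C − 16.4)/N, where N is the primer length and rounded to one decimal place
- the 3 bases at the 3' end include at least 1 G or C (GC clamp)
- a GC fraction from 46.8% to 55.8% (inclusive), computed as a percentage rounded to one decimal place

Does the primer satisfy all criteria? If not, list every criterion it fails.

Fails: GC content.

Base counts: A=5, T=8, G=3, C=2 (length 18).
Tm: Tm = 64.9 + 41·(5 − 16.4)/18 = 38.9°C ✓
GC clamp: 3' end ATG has 1 G/C ✓
GC content: GC 5/18 = 27.8%, outside 46.8–55.8% ✗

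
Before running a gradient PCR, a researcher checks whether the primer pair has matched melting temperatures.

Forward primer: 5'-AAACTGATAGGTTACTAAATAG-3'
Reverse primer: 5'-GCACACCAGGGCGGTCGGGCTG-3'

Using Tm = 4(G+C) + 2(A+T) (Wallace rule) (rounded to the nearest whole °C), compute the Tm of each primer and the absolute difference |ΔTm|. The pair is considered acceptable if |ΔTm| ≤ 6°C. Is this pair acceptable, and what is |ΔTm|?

Forward: A=10 T=6 G=4 C=2 → Tm = 2·16 + 4·6 = 56°C.
Reverse: A=3 T=2 G=10 C=7 → Tm = 2·5 + 4·17 = 78°C.
|ΔTm| = |56 − 78| = 22°C, > 6°C.

|ΔTm| = 22°C; the pair is not acceptable.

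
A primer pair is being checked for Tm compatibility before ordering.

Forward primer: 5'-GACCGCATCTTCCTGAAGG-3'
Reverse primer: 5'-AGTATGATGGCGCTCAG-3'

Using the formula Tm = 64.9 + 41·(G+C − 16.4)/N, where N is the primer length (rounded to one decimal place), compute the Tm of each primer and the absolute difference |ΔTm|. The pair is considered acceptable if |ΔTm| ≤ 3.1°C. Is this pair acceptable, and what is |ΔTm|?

|ΔTm| = 6.1°C; the pair is not acceptable.

Forward: G+C = 11, N = 19 → Tm = 64.9 + 41·(11 − 16.4)/19 = 53.2°C.
Reverse: G+C = 9, N = 17 → Tm = 64.9 + 41·(9 − 16.4)/17 = 47.1°C.
|ΔTm| = |53.2 − 47.1| = 6.1°C, > 3.1°C.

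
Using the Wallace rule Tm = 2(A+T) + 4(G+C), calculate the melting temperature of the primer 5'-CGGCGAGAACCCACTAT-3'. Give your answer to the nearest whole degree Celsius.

54°C

Base counts: A=5, T=2, G=4, C=6 (length 17).
Tm = 2·(5+2) + 4·(4+6) = 2·7 + 4·10 = 14 + 40 = 54°C.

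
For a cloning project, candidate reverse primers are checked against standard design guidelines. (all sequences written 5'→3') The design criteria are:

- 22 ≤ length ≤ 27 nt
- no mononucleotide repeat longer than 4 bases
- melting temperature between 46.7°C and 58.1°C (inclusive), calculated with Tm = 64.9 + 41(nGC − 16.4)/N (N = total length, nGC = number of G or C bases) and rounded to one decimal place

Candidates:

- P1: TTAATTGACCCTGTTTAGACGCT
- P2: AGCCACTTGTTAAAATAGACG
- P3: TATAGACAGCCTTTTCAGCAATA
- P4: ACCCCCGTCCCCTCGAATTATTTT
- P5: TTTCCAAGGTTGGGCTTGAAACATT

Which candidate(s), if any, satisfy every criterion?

P1 (23 nt, A=5 T=9 G=4 C=5): length 23 ✓; longest run = 3 ✓; Tm = 64.9 + 41·(9 − 16.4)/23 = 51.7°C ✓ — passes.
P2 (21 nt, A=8 T=5 G=4 C=4): length 21, outside 22–27 ✗; longest run = 4 ✓; Tm = 64.9 + 41·(8 − 16.4)/21 = 48.5°C ✓ — fails.
P3 (23 nt, A=8 T=7 G=3 C=5): length 23 ✓; longest run = 4 ✓; Tm = 64.9 + 41·(8 − 16.4)/23 = 49.9°C ✓ — passes.
P4 (24 nt, A=4 T=8 G=2 C=10): length 24 ✓; longest run = 5, exceeds 4 ✗; Tm = 64.9 + 41·(12 − 16.4)/24 = 57.4°C ✓ — fails.
P5 (25 nt, A=6 T=9 G=6 C=4): length 25 ✓; longest run = 3 ✓; Tm = 64.9 + 41·(10 − 16.4)/25 = 54.4°C ✓ — passes.

P1, P3 and P5.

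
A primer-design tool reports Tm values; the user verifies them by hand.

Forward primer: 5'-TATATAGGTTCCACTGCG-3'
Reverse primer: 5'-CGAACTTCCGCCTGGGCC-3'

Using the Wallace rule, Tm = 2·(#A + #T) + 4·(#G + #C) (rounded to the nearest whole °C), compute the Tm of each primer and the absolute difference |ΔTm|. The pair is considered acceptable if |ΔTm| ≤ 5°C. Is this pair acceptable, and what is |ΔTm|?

|ΔTm| = 10°C; the pair is not acceptable.

Forward: A=4 T=6 G=4 C=4 → Tm = 2·10 + 4·8 = 52°C.
Reverse: A=2 T=3 G=5 C=8 → Tm = 2·5 + 4·13 = 62°C.
|ΔTm| = |52 − 62| = 10°C, > 5°C.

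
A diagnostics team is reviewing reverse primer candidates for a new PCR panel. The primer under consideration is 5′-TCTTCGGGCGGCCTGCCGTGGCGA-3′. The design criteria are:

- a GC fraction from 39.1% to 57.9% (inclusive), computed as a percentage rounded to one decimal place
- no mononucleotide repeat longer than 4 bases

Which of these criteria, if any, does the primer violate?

Base counts: A=1, T=5, G=10, C=8 (length 24).
GC content: GC 18/24 = 75.0%, outside 39.1–57.9% ✗
homopolymer run: longest run = 3 ✓

Fails: GC content.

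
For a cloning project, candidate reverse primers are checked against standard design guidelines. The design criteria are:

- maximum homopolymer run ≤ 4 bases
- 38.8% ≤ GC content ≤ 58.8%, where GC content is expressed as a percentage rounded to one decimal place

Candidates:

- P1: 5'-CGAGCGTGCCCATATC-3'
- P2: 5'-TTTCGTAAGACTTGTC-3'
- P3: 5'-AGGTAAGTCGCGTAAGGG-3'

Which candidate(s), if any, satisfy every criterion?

P1 (16 nt, A=3 T=3 G=4 C=6): longest run = 3 ✓; GC 10/16 = 62.5%, outside 38.8–58.8% ✗ — fails.
P2 (16 nt, A=3 T=7 G=3 C=3): longest run = 3 ✓; GC 6/16 = 37.5%, outside 38.8–58.8% ✗ — fails.
P3 (18 nt, A=5 T=3 G=8 C=2): longest run = 3 ✓; GC 10/18 = 55.6% ✓ — passes.

P3 only.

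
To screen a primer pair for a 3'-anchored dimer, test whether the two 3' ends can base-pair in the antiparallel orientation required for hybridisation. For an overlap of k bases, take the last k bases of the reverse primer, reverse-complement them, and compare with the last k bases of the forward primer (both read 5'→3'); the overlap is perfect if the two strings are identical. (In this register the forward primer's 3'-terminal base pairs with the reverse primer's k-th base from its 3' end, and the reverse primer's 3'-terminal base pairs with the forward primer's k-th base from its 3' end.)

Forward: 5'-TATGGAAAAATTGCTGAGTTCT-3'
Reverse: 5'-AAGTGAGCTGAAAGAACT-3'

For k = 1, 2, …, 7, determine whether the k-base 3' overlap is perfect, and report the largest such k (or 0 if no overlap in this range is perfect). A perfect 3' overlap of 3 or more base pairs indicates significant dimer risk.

Longest perfect overlap: 6 complementary base pairs; significant dimer risk (threshold 3).

Last 7 bases (5'→3') — forward …GAGTTCT, reverse …AAGAACT.
Reverse complement of the reverse primer's last 7 bases: AGTTCTT; its first k bases are the reverse complement of the reverse primer's last k bases, so a perfect k-base overlap needs the forward primer's last k bases to equal them.
Comparing (forward last k vs required): k=1: T vs A ✗; k=2: CT vs AG ✗; k=3: TCT vs AGT ✗; k=4: TTCT vs AGTT ✗; k=5: GTTCT vs AGTTC ✗; k=6: AGTTCT vs AGTTCT ✓; k=7: GAGTTCT vs AGTTCTT ✗.
Only k = 6 is perfect, so the longest perfect 3' overlap is 6.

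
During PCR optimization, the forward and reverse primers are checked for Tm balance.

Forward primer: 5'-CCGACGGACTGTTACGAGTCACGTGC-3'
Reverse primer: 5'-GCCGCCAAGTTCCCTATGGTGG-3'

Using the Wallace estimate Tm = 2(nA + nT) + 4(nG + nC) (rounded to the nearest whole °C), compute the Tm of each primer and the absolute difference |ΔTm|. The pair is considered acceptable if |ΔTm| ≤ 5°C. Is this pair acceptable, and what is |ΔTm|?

|ΔTm| = 12°C; the pair is not acceptable.

Forward: A=5 T=5 G=8 C=8 → Tm = 2·10 + 4·16 = 84°C.
Reverse: A=3 T=5 G=7 C=7 → Tm = 2·8 + 4·14 = 72°C.
|ΔTm| = |84 − 72| = 12°C, > 5°C.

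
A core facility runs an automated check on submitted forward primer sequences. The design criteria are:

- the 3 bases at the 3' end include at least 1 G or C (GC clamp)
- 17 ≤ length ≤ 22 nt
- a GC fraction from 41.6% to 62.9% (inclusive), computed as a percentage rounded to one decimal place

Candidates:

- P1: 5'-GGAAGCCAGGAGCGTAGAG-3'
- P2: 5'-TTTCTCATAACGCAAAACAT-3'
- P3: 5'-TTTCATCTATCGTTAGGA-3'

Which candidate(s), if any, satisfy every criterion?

None of the candidates satisfy all criteria.

P1 (19 nt, A=6 T=1 G=9 C=3): 3' end GAG has 2 G/C ✓; length 19 ✓; GC 12/19 = 63.2%, outside 41.6–62.9% ✗ — fails.
P2 (20 nt, A=8 T=6 G=1 C=5): 3' end CAT has 1 G/C ✓; length 20 ✓; GC 6/20 = 30.0%, outside 41.6–62.9% ✗ — fails.
P3 (18 nt, A=4 T=8 G=3 C=3): 3' end GGA has 2 G/C ✓; length 18 ✓; GC 6/18 = 33.3%, outside 41.6–62.9% ✗ — fails.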